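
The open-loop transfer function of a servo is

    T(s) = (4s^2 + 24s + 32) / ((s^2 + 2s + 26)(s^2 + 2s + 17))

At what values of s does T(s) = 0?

Set the numerator to zero: 4s^2 + 24s + 32 = 0, i.e. 4·(s^2 + 6s + 8) = 0.
Factoring: (s + 2)(s + 4) = 0.

s = -2, -4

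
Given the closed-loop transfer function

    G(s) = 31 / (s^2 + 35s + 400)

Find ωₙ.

Compare the denominator to the standard form s^2 + 2ζωₙs + ωₙ².
ωₙ² = 400, so ωₙ = 20 rad/s.

ωₙ = 20 rad/s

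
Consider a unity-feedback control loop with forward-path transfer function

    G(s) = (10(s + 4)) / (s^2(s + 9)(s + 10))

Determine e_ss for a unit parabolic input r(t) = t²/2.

e_ss = 2.250

G(s) has 2 poles at the origin.
This is a Type 2 system. Ka = lim_{s→0} s^2·G(s) = 40/90 = 4/9.
e_ss = 1/Ka = 1/(4/9) = 9/4 ≈ 2.250.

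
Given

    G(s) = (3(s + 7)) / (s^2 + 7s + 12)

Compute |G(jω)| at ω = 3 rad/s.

Substitute s = j3: numerator = 21 + j9, denominator = 3 + j21.
|G(j3)| = |21 + j9| / |3 + j21| = 22.847 / 21.213 ≈ 1.077.

|G(j3)| ≈ 1.077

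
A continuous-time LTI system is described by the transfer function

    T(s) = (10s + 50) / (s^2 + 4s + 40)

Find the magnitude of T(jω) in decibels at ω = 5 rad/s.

Substitute s = j5: numerator = 50 + j50, denominator = 15 + j20.
|T(j5)| = |50 + j50| / |15 + j20| = 70.711 / 25 ≈ 2.828.
In decibels: 20·log₁₀(2.828) ≈ 9.03 dB.

|T(j5)|_dB ≈ 9.03 dB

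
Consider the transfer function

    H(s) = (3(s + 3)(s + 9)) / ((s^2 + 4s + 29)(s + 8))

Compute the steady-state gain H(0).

At s = 0 each factor (s + a) contributes a and each (s^2 + bs + c) contributes c.
H(0) = 3·(3) · (9) / ((29) · (8)) = 81/232 = 81/232.

H(0) = 81/232 ≈ 0.3491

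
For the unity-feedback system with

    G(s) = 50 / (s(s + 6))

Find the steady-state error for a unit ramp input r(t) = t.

G(s) has one pole at the origin.
This is a Type 1 system. Kv = lim_{s→0} s·G(s) = 50/6 = 25/3.
e_ss = 1/Kv = 1/(25/3) = 3/25 ≈ 0.1200.

e_ss = 0.1200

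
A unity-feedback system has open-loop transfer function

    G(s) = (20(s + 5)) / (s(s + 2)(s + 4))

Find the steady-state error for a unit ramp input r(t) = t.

e_ss = 0.08000

G(s) has one pole at the origin.
This is a Type 1 system. Kv = lim_{s→0} s·G(s) = 100/8 = 25/2.
e_ss = 1/Kv = 1/(25/2) = 2/25 ≈ 0.08000.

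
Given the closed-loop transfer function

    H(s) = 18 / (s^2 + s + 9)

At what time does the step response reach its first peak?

Comparing s^2 + s + 9 to s^2 + 2ζωₙs + ωₙ²: ωₙ = 3 rad/s and ζ = 1/(2·3) ≈ 0.1667.
ζωₙ = 1/2 = 0.5, so ω_d = ωₙ√(1−ζ²) = √(ωₙ² − (ζωₙ)²) = √(9 − 0.5²) = √8.75 ≈ 2.958 rad/s.
t_p = π/ω_d = π/2.958 ≈ 1.062 s.

t_p ≈ 1.062 s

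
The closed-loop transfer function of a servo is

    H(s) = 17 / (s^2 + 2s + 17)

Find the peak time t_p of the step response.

Comparing s^2 + 2s + 17 to s^2 + 2ζωₙs + ωₙ²: ωₙ = √17 ≈ 4.123 rad/s and ζ = 2/(2·√17) ≈ 0.2425.
ζωₙ = 2/2 = 1, so ω_d = ωₙ√(1−ζ²) = √(ωₙ² − (ζωₙ)²) = √(17 − 1²) = √16 = 4 rad/s.
t_p = π/ω_d = π/4 ≈ 0.7854 s.

t_p ≈ 0.7854 s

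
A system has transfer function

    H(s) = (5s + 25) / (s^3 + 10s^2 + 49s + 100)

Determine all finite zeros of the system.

s = -5

Set the numerator to zero: 5s + 25 = 0, i.e. 5·(s + 5) = 0.
So s = -5.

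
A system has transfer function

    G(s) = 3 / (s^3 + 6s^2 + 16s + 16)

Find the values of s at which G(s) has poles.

The poles are the roots of the denominator s^3 + 6s^2 + 16s + 16 = 0.
Trying s = -2: the polynomial evaluates to 0, so (s + 2) is a factor.
Dividing out leaves s^2 + 4s + 8 = 0.
The quadratic formula then gives s = -2 ± 2j.

s = -2 ± 2j, -2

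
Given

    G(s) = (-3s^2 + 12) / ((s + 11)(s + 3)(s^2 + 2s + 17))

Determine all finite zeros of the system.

Set the numerator to zero: -3s^2 + 12 = 0, i.e. -3·(s^2 - 4) = 0.
Factoring: (s - 2)(s + 2) = 0.

s = 2, -2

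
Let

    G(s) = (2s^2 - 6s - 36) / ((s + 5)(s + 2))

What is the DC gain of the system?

G(0) = -18/5 ≈ -3.600

Set s = 0: G(0) = (-36) / (10) = -18/5.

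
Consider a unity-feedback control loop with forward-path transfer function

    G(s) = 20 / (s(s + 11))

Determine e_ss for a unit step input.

G(s) has one pole at the origin.
This is a Type 1 system; for a step input the steady-state error is zero.

e_ss = 0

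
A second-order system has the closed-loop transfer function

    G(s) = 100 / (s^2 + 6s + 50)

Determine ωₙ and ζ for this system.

ωₙ ≈ 7.071 rad/s, ζ ≈ 0.4243

Compare the denominator to the standard form s^2 + 2ζωₙs + ωₙ².
ωₙ² = 50, so ωₙ = √50 ≈ 7.071 rad/s.
2ζωₙ = 6, so ζ = 6/(2·√50) ≈ 0.4243.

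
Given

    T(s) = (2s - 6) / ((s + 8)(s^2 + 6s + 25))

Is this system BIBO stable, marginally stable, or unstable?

stable

The poles can be read from the denominator factors: s = -8, -3 ± 4j.
Since all poles lie strictly in the left half-plane, the system is stable.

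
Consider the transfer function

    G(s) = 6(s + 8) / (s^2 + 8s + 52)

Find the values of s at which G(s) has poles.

s = -4 + 6j, -4 - 6j

The poles are the roots of the denominator s^2 + 8s + 52 = 0.
Using the quadratic formula: s = (-8 ± √(-144))/2 = -4 ± 6j.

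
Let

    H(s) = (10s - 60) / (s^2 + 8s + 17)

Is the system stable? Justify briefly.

The denominator s^2 + 8s + 17 factors as (s^2 + 8s + 17), giving poles at s = -4 + j, -4 - j.
Since all poles lie strictly in the left half-plane, the system is stable.

stable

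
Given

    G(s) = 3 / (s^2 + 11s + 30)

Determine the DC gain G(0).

G(0) = 1/10 ≈ 0.1000

Set s = 0: G(0) = (3) / (30) = 1/10.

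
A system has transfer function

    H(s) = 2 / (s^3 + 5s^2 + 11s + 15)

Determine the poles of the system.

The poles are the roots of the denominator s^3 + 5s^2 + 11s + 15 = 0.
Trying s = -3: the polynomial evaluates to 0, so (s + 3) is a factor.
Dividing out leaves s^2 + 2s + 5 = 0.
The quadratic formula then gives s = -1 ± 2j.

s = -1 ± 2j, -3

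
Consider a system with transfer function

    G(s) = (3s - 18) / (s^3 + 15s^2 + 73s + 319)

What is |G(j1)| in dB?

Substitute s = j1: numerator = -18 + j3, denominator = 304 + j72.
|G(j1)| = |-18 + j3| / |304 + j72| = 18.248 / 312.41 ≈ 0.05841.
In decibels: 20·log₁₀(0.05841) ≈ -24.7 dB.

|G(j1)|_dB ≈ -24.7 dB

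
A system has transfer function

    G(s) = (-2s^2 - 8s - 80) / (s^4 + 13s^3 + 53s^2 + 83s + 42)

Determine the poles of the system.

The poles are the roots of the denominator s^4 + 13s^3 + 53s^2 + 83s + 42 = 0.
Trying s = -7: the polynomial evaluates to 0, so (s + 7) is a factor.
Dividing out leaves s^3 + 6s^2 + 11s + 6 = 0.
This factors further as (s + 2)(s + 1)(s + 3) = 0.

s = -7, -2, -1, -3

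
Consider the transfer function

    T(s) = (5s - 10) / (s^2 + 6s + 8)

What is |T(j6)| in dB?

|T(j6)|_dB ≈ -3.18 dB

Substitute s = j6: numerator = -10 + j30, denominator = -28 + j36.
|T(j6)| = |-10 + j30| / |-28 + j36| = 31.623 / 45.607 ≈ 0.6934.
In decibels: 20·log₁₀(0.6934) ≈ -3.18 dB.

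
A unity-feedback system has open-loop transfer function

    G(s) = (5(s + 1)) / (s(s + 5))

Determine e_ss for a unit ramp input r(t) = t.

G(s) has one pole at the origin.
This is a Type 1 system. Kv = lim_{s→0} s·G(s) = 5/5 = 1.
e_ss = 1/Kv = 1/(1) = 1.

e_ss = 1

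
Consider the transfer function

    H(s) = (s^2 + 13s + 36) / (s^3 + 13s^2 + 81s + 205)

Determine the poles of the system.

The poles are the roots of the denominator s^3 + 13s^2 + 81s + 205 = 0.
Trying s = -5: the polynomial evaluates to 0, so (s + 5) is a factor.
Dividing out leaves s^2 + 8s + 41 = 0.
The quadratic formula then gives s = -4 ± 5j.

s = -4 + 5j, -4 - 5j, -5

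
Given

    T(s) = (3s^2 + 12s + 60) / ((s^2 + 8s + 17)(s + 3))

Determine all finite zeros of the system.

s = -2 ± 4j

Set the numerator to zero: 3s^2 + 12s + 60 = 0, i.e. 3·(s^2 + 4s + 20) = 0.
Factoring: (s^2 + 4s + 20) = 0.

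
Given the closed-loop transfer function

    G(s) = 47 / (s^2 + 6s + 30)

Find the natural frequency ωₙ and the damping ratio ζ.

Compare the denominator to the standard form s^2 + 2ζωₙs + ωₙ².
ωₙ² = 30, so ωₙ = √30 ≈ 5.477 rad/s.
2ζωₙ = 6, so ζ = 6/(2·√30) ≈ 0.5477.

ωₙ ≈ 5.477 rad/s, ζ ≈ 0.5477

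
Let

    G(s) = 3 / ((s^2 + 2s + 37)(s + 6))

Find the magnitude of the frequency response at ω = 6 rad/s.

Substitute s = j6: numerator = 3, denominator = -66 + j78.
|G(j6)| = |3| / |-66 + j78| = 3 / 102.18 ≈ 0.02936.

|G(j6)| ≈ 0.02936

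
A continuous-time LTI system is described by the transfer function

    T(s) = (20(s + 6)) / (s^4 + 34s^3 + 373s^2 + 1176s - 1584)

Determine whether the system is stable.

unstable

The denominator s^4 + 34s^3 + 373s^2 + 1176s - 1584 factors as (s - 1)(s + 12)^2(s + 11), giving poles at s = 1, -12, -12, -11.
Since the pole(s) at s = 1 lie in the right half-plane, the system is unstable.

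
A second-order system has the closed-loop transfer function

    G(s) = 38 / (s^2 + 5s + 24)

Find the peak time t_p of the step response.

Comparing s^2 + 5s + 24 to s^2 + 2ζωₙs + ωₙ²: ωₙ = √24 ≈ 4.899 rad/s and ζ = 5/(2·√24) ≈ 0.5103.
ζωₙ = 5/2 = 2.5, so ω_d = ωₙ√(1−ζ²) = √(ωₙ² − (ζωₙ)²) = √(24 − 2.5²) = √17.75 ≈ 4.213 rad/s.
t_p = π/ω_d = π/4.213 ≈ 0.7457 s.

t_p ≈ 0.7457 s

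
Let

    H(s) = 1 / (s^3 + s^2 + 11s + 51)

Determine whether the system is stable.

unstable

The denominator s^3 + s^2 + 11s + 51 factors as (s^2 - 2s + 17)(s + 3), giving poles at s = 1 + 4j, 1 - 4j, -3.
Since the pole(s) at s = 1 ± 4j lie in the right half-plane, the system is unstable.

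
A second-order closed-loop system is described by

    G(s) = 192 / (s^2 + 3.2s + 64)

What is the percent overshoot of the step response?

%OS ≈ 52.7%

Comparing s^2 + 3.2s + 64 to s^2 + 2ζωₙs + ωₙ²: ωₙ = 8 rad/s and ζ = 3.2/(2·8) = 0.2.
%OS = 100·exp(−πζ/√(1−ζ²)) = 100·exp(−π·0.2/√(1−0.2²)) ≈ 52.7%.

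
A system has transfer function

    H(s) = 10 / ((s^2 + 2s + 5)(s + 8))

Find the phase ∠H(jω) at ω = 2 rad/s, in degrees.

At s = j2: numerator = 10, denominator = j34.
∠H = ∠num − ∠den = 0° − (90°) = -90°.

∠H(j2) ≈ -90°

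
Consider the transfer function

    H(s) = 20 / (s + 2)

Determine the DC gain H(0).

Set s = 0: H(0) = (20) / (2) = 10.

H(0) = 10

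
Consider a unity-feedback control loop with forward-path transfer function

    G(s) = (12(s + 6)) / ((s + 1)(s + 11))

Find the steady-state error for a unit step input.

e_ss = 0.1325

G(s) has no poles at the origin.
This is a Type 0 system. Kp = lim_{s→0} G(s) = 72/11.
e_ss = 1/(1 + Kp) = 1/(1 + 72/11) = 11/83 ≈ 0.1325.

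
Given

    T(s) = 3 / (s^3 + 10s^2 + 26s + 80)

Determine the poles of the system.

s = -1 + 3j, -1 - 3j, -8

The poles are the roots of the denominator s^3 + 10s^2 + 26s + 80 = 0.
Trying s = -8: the polynomial evaluates to 0, so (s + 8) is a factor.
Dividing out leaves s^2 + 2s + 10 = 0.
The quadratic formula then gives s = -1 ± 3j.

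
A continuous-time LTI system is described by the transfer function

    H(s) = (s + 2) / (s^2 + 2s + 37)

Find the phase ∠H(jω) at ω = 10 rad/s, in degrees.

At s = j10: numerator = 2 + j10, denominator = -63 + j20.
∠H = ∠num − ∠den = 78.690° − (162.39°) = -83.70°.

∠H(j10) ≈ -83.70°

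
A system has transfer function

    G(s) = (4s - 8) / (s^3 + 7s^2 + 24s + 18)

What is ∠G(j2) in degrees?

∠G(j2) ≈ 30.96°

At s = j2: numerator = -8 + j8, denominator = -10 + j40.
∠G = ∠num − ∠den = 135° − (104.04°) = 30.96°.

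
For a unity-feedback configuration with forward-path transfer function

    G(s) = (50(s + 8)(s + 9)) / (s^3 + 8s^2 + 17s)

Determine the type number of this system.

Type 1

The denominator has 1 factor of s at the origin (free integrator), so this is a Type 1 system.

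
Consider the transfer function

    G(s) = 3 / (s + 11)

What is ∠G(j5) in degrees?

At s = j5: numerator = 3, denominator = 11 + j5.
∠G = ∠num − ∠den = 0° − (24.444°) = -24.44°.

∠G(j5) ≈ -24.44°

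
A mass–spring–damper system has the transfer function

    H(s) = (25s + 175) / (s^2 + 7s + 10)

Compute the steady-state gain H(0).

Set s = 0: H(0) = (175) / (10) = 35/2.

H(0) = 35/2 ≈ 17.50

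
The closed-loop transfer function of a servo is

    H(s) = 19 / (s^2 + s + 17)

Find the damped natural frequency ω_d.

Comparing s^2 + s + 17 to s^2 + 2ζωₙs + ωₙ²: ωₙ = √17 ≈ 4.123 rad/s and ζ = 1/(2·√17) ≈ 0.1213.
ζωₙ = 1/2 = 0.5, so ω_d = ωₙ√(1−ζ²) = √(ωₙ² − (ζωₙ)²) = √(17 − 0.5²) = √16.75 ≈ 4.093 rad/s.

ω_d ≈ 4.093 rad/s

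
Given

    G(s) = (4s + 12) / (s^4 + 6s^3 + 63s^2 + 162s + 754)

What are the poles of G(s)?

The poles are the roots of the denominator s^4 + 6s^3 + 63s^2 + 162s + 754 = 0.
No real roots exist; factor into two real quadratics: (s^2 + 4s + 29)(s^2 + 2s + 26) = 0.
Each quadratic gives a conjugate pair via the quadratic formula.

s = -2 + 5j, -2 - 5j, -1 + 5j, -1 - 5j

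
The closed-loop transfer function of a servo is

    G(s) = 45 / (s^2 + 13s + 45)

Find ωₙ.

ωₙ ≈ 6.708 rad/s

Compare the denominator to the standard form s^2 + 2ζωₙs + ωₙ².
ωₙ² = 45, so ωₙ = √45 ≈ 6.708 rad/s.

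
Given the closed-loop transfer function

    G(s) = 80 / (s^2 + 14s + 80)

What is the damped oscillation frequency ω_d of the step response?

ω_d ≈ 5.568 rad/s

Comparing s^2 + 14s + 80 to s^2 + 2ζωₙs + ωₙ²: ωₙ = √80 ≈ 8.944 rad/s and ζ = 14/(2·√80) ≈ 0.7826.
ζωₙ = 14/2 = 7, so ω_d = ωₙ√(1−ζ²) = √(ωₙ² − (ζωₙ)²) = √(80 − 7²) = √31 ≈ 5.568 rad/s.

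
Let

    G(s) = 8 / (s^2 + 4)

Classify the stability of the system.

marginally stable

The poles can be read from the denominator factors: s = ±2j.
Since the simple pole(s) at s = ±2j lie on the jω-axis with none in the right half-plane, the system is marginally stable.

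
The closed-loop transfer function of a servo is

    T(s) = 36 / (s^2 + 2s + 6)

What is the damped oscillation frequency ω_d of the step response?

ω_d ≈ 2.236 rad/s

Comparing s^2 + 2s + 6 to s^2 + 2ζωₙs + ωₙ²: ωₙ = √6 ≈ 2.449 rad/s and ζ = 2/(2·√6) ≈ 0.4082.
ζωₙ = 2/2 = 1, so ω_d = ωₙ√(1−ζ²) = √(ωₙ² − (ζωₙ)²) = √(6 − 1²) = √5 ≈ 2.236 rad/s.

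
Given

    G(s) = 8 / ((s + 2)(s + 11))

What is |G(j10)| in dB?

Substitute s = j10: numerator = 8, denominator = -78 + j130.
|G(j10)| = |8| / |-78 + j130| = 8 / 151.60 ≈ 0.05277.
In decibels: 20·log₁₀(0.05277) ≈ -25.6 dB.

|G(j10)|_dB ≈ -25.6 dB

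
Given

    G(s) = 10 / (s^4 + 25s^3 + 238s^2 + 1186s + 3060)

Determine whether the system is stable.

The denominator s^4 + 25s^3 + 238s^2 + 1186s + 3060 factors as (s + 10)(s^2 + 6s + 34)(s + 9), giving poles at s = -10, -3 + 5j, -3 - 5j, -9.
Since all poles lie strictly in the left half-plane, the system is stable.

stable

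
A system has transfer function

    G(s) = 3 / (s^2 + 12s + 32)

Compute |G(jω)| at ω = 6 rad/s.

|G(j6)| ≈ 0.04160

Substitute s = j6: numerator = 3, denominator = -4 + j72.
|G(j6)| = |3| / |-4 + j72| = 3 / 72.111 ≈ 0.04160.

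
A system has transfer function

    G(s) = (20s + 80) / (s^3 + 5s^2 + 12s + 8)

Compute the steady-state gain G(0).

Set s = 0: G(0) = (80) / (8) = 10.

G(0) = 10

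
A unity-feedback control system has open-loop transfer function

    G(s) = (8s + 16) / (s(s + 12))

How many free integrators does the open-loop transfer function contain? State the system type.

Type 1

The denominator has 1 factor of s at the origin (free integrator), so this is a Type 1 system.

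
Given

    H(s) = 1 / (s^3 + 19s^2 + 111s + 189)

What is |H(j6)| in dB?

Substitute s = j6: numerator = 1, denominator = -495 + j450.
|H(j6)| = |1| / |-495 + j450| = 1 / 668.97 ≈ 0.001495.
In decibels: 20·log₁₀(0.001495) ≈ -56.5 dB.

|H(j6)|_dB ≈ -56.5 dB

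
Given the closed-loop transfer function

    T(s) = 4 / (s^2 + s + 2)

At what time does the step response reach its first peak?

t_p ≈ 2.375 s

Comparing s^2 + s + 2 to s^2 + 2ζωₙs + ωₙ²: ωₙ = √2 ≈ 1.414 rad/s and ζ = 1/(2·√2) ≈ 0.3536.
ζωₙ = 1/2 = 0.5, so ω_d = ωₙ√(1−ζ²) = √(ωₙ² − (ζωₙ)²) = √(2 − 0.5²) = √1.75 ≈ 1.323 rad/s.
t_p = π/ω_d = π/1.323 ≈ 2.375 s.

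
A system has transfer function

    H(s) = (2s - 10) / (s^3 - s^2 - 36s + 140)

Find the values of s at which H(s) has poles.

s = 4 ± 2j, -7

The poles are the roots of the denominator s^3 - s^2 - 36s + 140 = 0.
Trying s = -7: the polynomial evaluates to 0, so (s + 7) is a factor.
Dividing out leaves s^2 - 8s + 20 = 0.
The quadratic formula then gives s = 4 ± 2j.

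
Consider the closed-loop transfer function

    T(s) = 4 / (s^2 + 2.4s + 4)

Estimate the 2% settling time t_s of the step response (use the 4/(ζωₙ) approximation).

t_s ≈ 3.333 s

Comparing s^2 + 2.4s + 4 to s^2 + 2ζωₙs + ωₙ²: ωₙ = 2 rad/s and ζ = 2.4/(2·2) = 0.6.
ζωₙ = 2.4/2 = 1.2, so t_s ≈ 4/(ζωₙ) = 4/1.2 ≈ 3.333 s.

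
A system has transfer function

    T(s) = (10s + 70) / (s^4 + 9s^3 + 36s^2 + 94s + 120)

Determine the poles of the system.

s = -1 + 3j, -1 - 3j, -3, -4

The poles are the roots of the denominator s^4 + 9s^3 + 36s^2 + 94s + 120 = 0.
Trying s = -3: the polynomial evaluates to 0, so (s + 3) is a factor.
Dividing out leaves s^3 + 6s^2 + 18s + 40 = 0.
This factors further as (s^2 + 2s + 10)(s + 4) = 0.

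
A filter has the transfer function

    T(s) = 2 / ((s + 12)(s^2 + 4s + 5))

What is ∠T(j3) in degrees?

∠T(j3) ≈ -122.5°

At s = j3: numerator = 2, denominator = -84 + j132.
∠T = ∠num − ∠den = 0° − (122.47°) = -122.5°.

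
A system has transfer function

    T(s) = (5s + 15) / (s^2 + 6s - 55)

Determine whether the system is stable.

unstable

The denominator s^2 + 6s - 55 factors as (s - 5)(s + 11), giving poles at s = 5, -11.
Since the pole(s) at s = 5 lie in the right half-plane, the system is unstable.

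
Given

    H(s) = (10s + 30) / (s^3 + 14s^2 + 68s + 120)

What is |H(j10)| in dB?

Substitute s = j10: numerator = 30 + j100, denominator = -1280 - j320.
|H(j10)| = |30 + j100| / |-1280 - j320| = 104.40 / 1319.4 ≈ 0.07913.
In decibels: 20·log₁₀(0.07913) ≈ -22.0 dB.

|H(j10)|_dB ≈ -22.0 dB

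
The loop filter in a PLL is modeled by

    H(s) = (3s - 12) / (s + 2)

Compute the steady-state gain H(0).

Set s = 0: H(0) = (-12) / (2) = -6.

H(0) = -6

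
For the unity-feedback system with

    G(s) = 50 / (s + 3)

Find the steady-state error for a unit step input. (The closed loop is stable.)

e_ss = 0.05660

G(s) has no poles at the origin.
This is a Type 0 system. Kp = lim_{s→0} G(s) = 50/3.
e_ss = 1/(1 + Kp) = 1/(1 + 50/3) = 3/53 ≈ 0.05660.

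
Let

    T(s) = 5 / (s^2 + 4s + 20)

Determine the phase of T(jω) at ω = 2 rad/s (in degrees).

At s = j2: numerator = 5, denominator = 16 + j8.
∠T = ∠num − ∠den = 0° − (26.565°) = -26.57°.

∠T(j2) ≈ -26.57°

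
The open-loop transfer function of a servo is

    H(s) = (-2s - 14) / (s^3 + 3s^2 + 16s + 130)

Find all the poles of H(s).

s = -5, 1 ± 5j

The poles are the roots of the denominator s^3 + 3s^2 + 16s + 130 = 0.
Trying s = -5: the polynomial evaluates to 0, so (s + 5) is a factor.
Dividing out leaves s^2 - 2s + 26 = 0.
The quadratic formula then gives s = 1 ± 5j.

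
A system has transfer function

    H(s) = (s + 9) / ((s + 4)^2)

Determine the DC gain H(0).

At s = 0 each factor (s + a) contributes a and each (s^2 + bs + c) contributes c.
H(0) = 1·(9) / ((4) · (4)) = 9/16 = 9/16.

H(0) = 9/16 ≈ 0.5625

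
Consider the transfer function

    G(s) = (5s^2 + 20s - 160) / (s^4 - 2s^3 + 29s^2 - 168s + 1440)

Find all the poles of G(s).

The poles are the roots of the denominator s^4 - 2s^3 + 29s^2 - 168s + 1440 = 0.
No real roots exist; factor into two real quadratics: (s^2 - 8s + 32)(s^2 + 6s + 45) = 0.
Each quadratic gives a conjugate pair via the quadratic formula.

s = 4 + 4j, 4 - 4j, -3 + 6j, -3 - 6j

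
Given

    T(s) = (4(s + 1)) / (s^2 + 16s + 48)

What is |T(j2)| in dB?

|T(j2)|_dB ≈ -15.7 dB

Substitute s = j2: numerator = 4 + j8, denominator = 44 + j32.
|T(j2)| = |4 + j8| / |44 + j32| = 8.9443 / 54.406 ≈ 0.1644.
In decibels: 20·log₁₀(0.1644) ≈ -15.7 dB.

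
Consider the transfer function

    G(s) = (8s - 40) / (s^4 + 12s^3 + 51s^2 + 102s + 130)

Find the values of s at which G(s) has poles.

The poles are the roots of the denominator s^4 + 12s^3 + 51s^2 + 102s + 130 = 0.
No real roots exist; factor into two real quadratics: (s^2 + 10s + 26)(s^2 + 2s + 5) = 0.
Each quadratic gives a conjugate pair via the quadratic formula.

s = -5 + j, -5 - j, -1 + 2j, -1 - 2j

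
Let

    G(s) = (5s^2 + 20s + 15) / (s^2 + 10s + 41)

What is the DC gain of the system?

G(0) = 15/41 ≈ 0.3659

Set s = 0: G(0) = (15) / (41) = 15/41.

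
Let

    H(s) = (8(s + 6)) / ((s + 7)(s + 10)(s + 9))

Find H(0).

H(0) = 8/105 ≈ 0.07619

At s = 0 each factor (s + a) contributes a and each (s^2 + bs + c) contributes c.
H(0) = 8·(6) / ((7) · (10) · (9)) = 48/630 = 8/105.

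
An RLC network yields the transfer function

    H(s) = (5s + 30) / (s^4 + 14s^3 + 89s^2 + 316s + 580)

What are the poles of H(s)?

The poles are the roots of the denominator s^4 + 14s^3 + 89s^2 + 316s + 580 = 0.
No real roots exist; factor into two real quadratics: (s^2 + 10s + 29)(s^2 + 4s + 20) = 0.
Each quadratic gives a conjugate pair via the quadratic formula.

s = -5 + 2j, -5 - 2j, -2 + 4j, -2 - 4j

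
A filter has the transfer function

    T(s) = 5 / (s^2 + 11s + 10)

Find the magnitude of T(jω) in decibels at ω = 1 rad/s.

|T(j1)|_dB ≈ -9.07 dB

Substitute s = j1: numerator = 5, denominator = 9 + j11.
|T(j1)| = |5| / |9 + j11| = 5 / 14.213 ≈ 0.3518.
In decibels: 20·log₁₀(0.3518) ≈ -9.07 dB.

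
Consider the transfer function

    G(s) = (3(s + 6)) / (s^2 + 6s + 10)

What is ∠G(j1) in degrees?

At s = j1: numerator = 18 + j3, denominator = 9 + j6.
∠G = ∠num − ∠den = 9.4623° − (33.690°) = -24.23°.

∠G(j1) ≈ -24.23°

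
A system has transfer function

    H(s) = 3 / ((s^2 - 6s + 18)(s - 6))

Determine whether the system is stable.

unstable

The poles can be read from the denominator factors: s = 3 + 3j, 3 - 3j, 6.
Since the pole(s) at s = 3 ± 3j, 6 lie in the right half-plane, the system is unstable.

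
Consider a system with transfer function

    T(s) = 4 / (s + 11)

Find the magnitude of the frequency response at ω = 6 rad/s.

Substitute s = j6: numerator = 4, denominator = 11 + j6.
|T(j6)| = |4| / |11 + j6| = 4 / 12.530 ≈ 0.3192.

|T(j6)| ≈ 0.3192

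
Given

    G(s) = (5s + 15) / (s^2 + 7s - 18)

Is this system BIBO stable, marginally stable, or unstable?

The denominator s^2 + 7s - 18 factors as (s - 2)(s + 9), giving poles at s = 2, -9.
Since the pole(s) at s = 2 lie in the right half-plane, the system is unstable.

unstable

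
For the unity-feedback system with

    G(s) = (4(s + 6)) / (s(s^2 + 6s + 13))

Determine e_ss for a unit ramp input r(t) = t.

e_ss = 0.5417

G(s) has one pole at the origin.
This is a Type 1 system. Kv = lim_{s→0} s·G(s) = 24/13.
e_ss = 1/Kv = 1/(24/13) = 13/24 ≈ 0.5417.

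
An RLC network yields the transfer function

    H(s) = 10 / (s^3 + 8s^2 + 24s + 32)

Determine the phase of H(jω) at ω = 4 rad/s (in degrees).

At s = j4: numerator = 10, denominator = -96 + j32.
∠H = ∠num − ∠den = 0° − (161.57°) = -161.6°.

∠H(j4) ≈ -161.6°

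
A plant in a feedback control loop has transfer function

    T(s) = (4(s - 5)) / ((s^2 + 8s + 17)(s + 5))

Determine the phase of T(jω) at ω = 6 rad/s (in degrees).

∠T(j6) ≈ -31.98°

At s = j6: numerator = -20 + j24, denominator = -383 + j126.
∠T = ∠num − ∠den = 129.81° − (161.79°) = -31.98°.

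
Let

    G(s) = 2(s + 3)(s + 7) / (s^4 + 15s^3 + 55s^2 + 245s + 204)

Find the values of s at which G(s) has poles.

The poles are the roots of the denominator s^4 + 15s^3 + 55s^2 + 245s + 204 = 0.
Trying s = -1: the polynomial evaluates to 0, so (s + 1) is a factor.
Dividing out leaves s^3 + 14s^2 + 41s + 204 = 0.
This factors further as (s + 12)(s^2 + 2s + 17) = 0.

s = -1, -12, -1 + 4j, -1 - 4j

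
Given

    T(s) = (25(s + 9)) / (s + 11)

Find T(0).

T(0) = 225/11 ≈ 20.45

At s = 0 each factor (s + a) contributes a and each (s^2 + bs + c) contributes c.
T(0) = 25·(9) / ((11)) = 225/11 = 225/11.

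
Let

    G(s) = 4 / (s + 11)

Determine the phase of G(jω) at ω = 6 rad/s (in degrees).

∠G(j6) ≈ -28.61°

At s = j6: numerator = 4, denominator = 11 + j6.
∠G = ∠num − ∠den = 0° − (28.610°) = -28.61°.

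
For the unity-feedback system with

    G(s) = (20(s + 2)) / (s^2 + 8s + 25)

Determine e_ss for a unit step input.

e_ss = 0.3846

G(s) has no poles at the origin.
This is a Type 0 system. Kp = lim_{s→0} G(s) = 40/25 = 8/5.
e_ss = 1/(1 + Kp) = 1/(1 + 8/5) = 5/13 ≈ 0.3846.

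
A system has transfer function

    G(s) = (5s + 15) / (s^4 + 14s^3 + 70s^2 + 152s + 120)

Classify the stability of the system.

stable

The denominator s^4 + 14s^3 + 70s^2 + 152s + 120 factors as (s + 6)(s + 2)(s^2 + 6s + 10), giving poles at s = -6, -2, -3 ± j.
Since all poles lie strictly in the left half-plane, the system is stable.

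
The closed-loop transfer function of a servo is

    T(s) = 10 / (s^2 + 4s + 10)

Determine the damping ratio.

Compare the denominator to the standard form s^2 + 2ζωₙs + ωₙ².
ωₙ² = 10, so ωₙ = √10 ≈ 3.162 rad/s.
2ζωₙ = 4, so ζ = 4/(2·√10) ≈ 0.6325.

ζ ≈ 0.6325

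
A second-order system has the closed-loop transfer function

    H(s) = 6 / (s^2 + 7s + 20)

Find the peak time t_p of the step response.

Comparing s^2 + 7s + 20 to s^2 + 2ζωₙs + ωₙ²: ωₙ = √20 ≈ 4.472 rad/s and ζ = 7/(2·√20) ≈ 0.7826.
ζωₙ = 7/2 = 3.5, so ω_d = ωₙ√(1−ζ²) = √(ωₙ² − (ζωₙ)²) = √(20 − 3.5²) = √7.75 ≈ 2.784 rad/s.
t_p = π/ω_d = π/2.784 ≈ 1.128 s.

t_p ≈ 1.128 s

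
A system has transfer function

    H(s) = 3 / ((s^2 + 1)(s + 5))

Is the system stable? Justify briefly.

The poles can be read from the denominator factors: s = j, -j, -5.
Since the simple pole(s) at s = j, -j lie on the jω-axis with none in the right half-plane, the system is marginally stable.

marginally stable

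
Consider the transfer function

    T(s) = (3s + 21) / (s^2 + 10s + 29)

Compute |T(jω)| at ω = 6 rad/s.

Substitute s = j6: numerator = 21 + j18, denominator = -7 + j60.
|T(j6)| = |21 + j18| / |-7 + j60| = 27.659 / 60.407 ≈ 0.4579.

|T(j6)| ≈ 0.4579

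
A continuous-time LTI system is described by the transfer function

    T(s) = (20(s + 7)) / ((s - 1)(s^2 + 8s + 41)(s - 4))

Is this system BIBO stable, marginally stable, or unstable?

unstable

The poles can be read from the denominator factors: s = 1, -4 + 5j, -4 - 5j, 4.
Since the pole(s) at s = 1, 4 lie in the right half-plane, the system is unstable.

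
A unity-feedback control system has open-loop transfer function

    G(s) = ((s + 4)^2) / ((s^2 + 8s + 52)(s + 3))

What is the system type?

Type 0

The denominator has no factor of s at the origin — no free integrator — so this is a Type 0 system.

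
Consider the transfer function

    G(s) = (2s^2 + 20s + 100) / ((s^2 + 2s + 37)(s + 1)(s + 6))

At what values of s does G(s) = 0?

Set the numerator to zero: 2s^2 + 20s + 100 = 0, i.e. 2·(s^2 + 10s + 50) = 0.
Factoring: (s^2 + 10s + 50) = 0.

s = -5 ± 5j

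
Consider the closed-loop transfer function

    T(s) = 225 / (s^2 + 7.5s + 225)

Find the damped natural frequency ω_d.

ω_d ≈ 14.52 rad/s

Comparing s^2 + 7.5s + 225 to s^2 + 2ζωₙs + ωₙ²: ωₙ = 15 rad/s and ζ = 7.5/(2·15) = 0.25.
ζωₙ = 7.5/2 = 3.75, so ω_d = ωₙ√(1−ζ²) = √(ωₙ² − (ζωₙ)²) = √(225 − 3.75²) = √210.9375 ≈ 14.52 rad/s.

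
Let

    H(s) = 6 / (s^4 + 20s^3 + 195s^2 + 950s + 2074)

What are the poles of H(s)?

s = -5 + 3j, -5 - 3j, -5 + 6j, -5 - 6j

The poles are the roots of the denominator s^4 + 20s^3 + 195s^2 + 950s + 2074 = 0.
No real roots exist; factor into two real quadratics: (s^2 + 10s + 34)(s^2 + 10s + 61) = 0.
Each quadratic gives a conjugate pair via the quadratic formula.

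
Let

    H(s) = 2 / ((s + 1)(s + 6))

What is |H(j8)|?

|H(j8)| ≈ 0.02481

Substitute s = j8: numerator = 2, denominator = -58 + j56.
|H(j8)| = |2| / |-58 + j56| = 2 / 80.623 ≈ 0.02481.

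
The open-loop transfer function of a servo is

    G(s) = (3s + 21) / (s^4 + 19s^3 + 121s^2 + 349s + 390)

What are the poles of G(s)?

The poles are the roots of the denominator s^4 + 19s^3 + 121s^2 + 349s + 390 = 0.
Trying s = -3: the polynomial evaluates to 0, so (s + 3) is a factor.
Dividing out leaves s^3 + 16s^2 + 73s + 130 = 0.
This factors further as (s^2 + 6s + 13)(s + 10) = 0.

s = -3 + 2j, -3 - 2j, -3, -10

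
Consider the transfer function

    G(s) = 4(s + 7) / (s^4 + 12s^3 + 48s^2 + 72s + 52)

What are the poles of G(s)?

s = -5 ± j, -1 ± j

The poles are the roots of the denominator s^4 + 12s^3 + 48s^2 + 72s + 52 = 0.
No real roots exist; factor into two real quadratics: (s^2 + 10s + 26)(s^2 + 2s + 2) = 0.
Each quadratic gives a conjugate pair via the quadratic formula.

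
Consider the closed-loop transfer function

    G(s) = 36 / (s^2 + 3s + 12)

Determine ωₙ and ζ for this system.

ωₙ ≈ 3.464 rad/s, ζ ≈ 0.4330

Compare the denominator to the standard form s^2 + 2ζωₙs + ωₙ².
ωₙ² = 12, so ωₙ = √12 ≈ 3.464 rad/s.
2ζωₙ = 3, so ζ = 3/(2·√12) ≈ 0.4330.
With ζ = 0.4330 the response is underdamped.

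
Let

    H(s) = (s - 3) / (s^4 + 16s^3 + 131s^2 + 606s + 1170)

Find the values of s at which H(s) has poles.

The poles are the roots of the denominator s^4 + 16s^3 + 131s^2 + 606s + 1170 = 0.
No real roots exist; factor into two real quadratics: (s^2 + 6s + 45)(s^2 + 10s + 26) = 0.
Each quadratic gives a conjugate pair via the quadratic formula.

s = -3 + 6j, -3 - 6j, -5 + j, -5 - j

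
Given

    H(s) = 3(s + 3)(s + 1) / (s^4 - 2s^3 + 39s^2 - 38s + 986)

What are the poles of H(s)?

The poles are the roots of the denominator s^4 - 2s^3 + 39s^2 - 38s + 986 = 0.
No real roots exist; factor into two real quadratics: (s^2 - 6s + 34)(s^2 + 4s + 29) = 0.
Each quadratic gives a conjugate pair via the quadratic formula.

s = 3 ± 5j, -2 ± 5j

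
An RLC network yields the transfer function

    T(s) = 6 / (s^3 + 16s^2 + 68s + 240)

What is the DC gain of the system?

Set s = 0: T(0) = (6) / (240) = 1/40.

T(0) = 1/40 ≈ 0.02500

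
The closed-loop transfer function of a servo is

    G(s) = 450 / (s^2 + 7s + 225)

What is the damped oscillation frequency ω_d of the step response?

ω_d ≈ 14.59 rad/s

Comparing s^2 + 7s + 225 to s^2 + 2ζωₙs + ωₙ²: ωₙ = 15 rad/s and ζ = 7/(2·15) ≈ 0.2333.
ζωₙ = 7/2 = 3.5, so ω_d = ωₙ√(1−ζ²) = √(ωₙ² − (ζωₙ)²) = √(225 − 3.5²) = √212.75 ≈ 14.59 rad/s.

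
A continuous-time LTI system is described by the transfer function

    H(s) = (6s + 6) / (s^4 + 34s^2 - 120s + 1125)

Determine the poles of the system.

s = -3 ± 6j, 3 ± 4j

The poles are the roots of the denominator s^4 + 34s^2 - 120s + 1125 = 0.
No real roots exist; factor into two real quadratics: (s^2 + 6s + 45)(s^2 - 6s + 25) = 0.
Each quadratic gives a conjugate pair via the quadratic formula.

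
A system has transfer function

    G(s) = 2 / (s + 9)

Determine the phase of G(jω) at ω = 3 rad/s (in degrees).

∠G(j3) ≈ -18.43°

At s = j3: numerator = 2, denominator = 9 + j3.
∠G = ∠num − ∠den = 0° − (18.435°) = -18.43°.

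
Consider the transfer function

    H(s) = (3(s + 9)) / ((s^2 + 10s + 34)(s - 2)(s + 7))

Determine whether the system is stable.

unstable

The poles can be read from the denominator factors: s = -5 ± 3j, 2, -7.
Since the pole(s) at s = 2 lie in the right half-plane, the system is unstable.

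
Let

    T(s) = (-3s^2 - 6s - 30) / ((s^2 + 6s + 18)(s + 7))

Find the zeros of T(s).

Set the numerator to zero: -3s^2 - 6s - 30 = 0, i.e. -3·(s^2 + 2s + 10) = 0.
Factoring: (s^2 + 2s + 10) = 0.

s = -1 + 3j, -1 - 3j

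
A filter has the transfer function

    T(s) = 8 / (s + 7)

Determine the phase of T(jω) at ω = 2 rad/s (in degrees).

∠T(j2) ≈ -15.95°

At s = j2: numerator = 8, denominator = 7 + j2.
∠T = ∠num − ∠den = 0° − (15.945°) = -15.95°.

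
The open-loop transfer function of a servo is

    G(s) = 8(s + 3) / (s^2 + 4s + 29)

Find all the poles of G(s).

s = -2 ± 5j

The poles are the roots of the denominator s^2 + 4s + 29 = 0.
Using the quadratic formula: s = (-4 ± √(-100))/2 = -2 ± 5j.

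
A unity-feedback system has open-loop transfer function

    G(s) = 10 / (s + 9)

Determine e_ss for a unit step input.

e_ss = 0.4737

G(s) has no poles at the origin.
This is a Type 0 system. Kp = lim_{s→0} G(s) = 10/9.
e_ss = 1/(1 + Kp) = 1/(1 + 10/9) = 9/19 ≈ 0.4737.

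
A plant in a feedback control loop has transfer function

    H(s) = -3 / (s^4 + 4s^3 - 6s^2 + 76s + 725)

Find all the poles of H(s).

The poles are the roots of the denominator s^4 + 4s^3 - 6s^2 + 76s + 725 = 0.
No real roots exist; factor into two real quadratics: (s^2 - 6s + 25)(s^2 + 10s + 29) = 0.
Each quadratic gives a conjugate pair via the quadratic formula.

s = 3 ± 4j, -5 ± 2j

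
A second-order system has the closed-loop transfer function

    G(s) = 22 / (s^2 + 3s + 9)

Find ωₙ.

ωₙ = 3 rad/s

Compare the denominator to the standard form s^2 + 2ζωₙs + ωₙ².
ωₙ² = 9, so ωₙ = 3 rad/s.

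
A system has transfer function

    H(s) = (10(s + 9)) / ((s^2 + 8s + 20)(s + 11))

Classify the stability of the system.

stable

The poles can be read from the denominator factors: s = -4 ± 2j, -11.
Since all poles lie strictly in the left half-plane, the system is stable.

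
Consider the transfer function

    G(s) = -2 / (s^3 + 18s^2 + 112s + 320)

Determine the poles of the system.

The poles are the roots of the denominator s^3 + 18s^2 + 112s + 320 = 0.
Trying s = -10: the polynomial evaluates to 0, so (s + 10) is a factor.
Dividing out leaves s^2 + 8s + 32 = 0.
The quadratic formula then gives s = -4 ± 4j.

s = -4 ± 4j, -10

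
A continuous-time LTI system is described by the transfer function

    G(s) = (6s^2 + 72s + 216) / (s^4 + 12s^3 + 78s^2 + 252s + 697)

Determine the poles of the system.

The poles are the roots of the denominator s^4 + 12s^3 + 78s^2 + 252s + 697 = 0.
No real roots exist; factor into two real quadratics: (s^2 + 10s + 41)(s^2 + 2s + 17) = 0.
Each quadratic gives a conjugate pair via the quadratic formula.

s = -5 ± 4j, -1 ± 4j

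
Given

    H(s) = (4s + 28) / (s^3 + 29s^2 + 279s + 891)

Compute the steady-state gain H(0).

H(0) = 28/891 ≈ 0.03143

Set s = 0: H(0) = (28) / (891) = 28/891.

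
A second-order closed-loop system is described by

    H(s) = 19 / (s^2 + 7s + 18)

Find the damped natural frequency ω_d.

ω_d ≈ 2.398 rad/s

Comparing s^2 + 7s + 18 to s^2 + 2ζωₙs + ωₙ²: ωₙ = √18 ≈ 4.243 rad/s and ζ = 7/(2·√18) ≈ 0.8250.
ζωₙ = 7/2 = 3.5, so ω_d = ωₙ√(1−ζ²) = √(ωₙ² − (ζωₙ)²) = √(18 − 3.5²) = √5.75 ≈ 2.398 rad/s.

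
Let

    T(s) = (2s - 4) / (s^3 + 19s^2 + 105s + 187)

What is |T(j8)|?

Substitute s = j8: numerator = -4 + j16, denominator = -1029 + j328.
|T(j8)| = |-4 + j16| / |-1029 + j328| = 16.492 / 1080.0 ≈ 0.01527.

|T(j8)| ≈ 0.01527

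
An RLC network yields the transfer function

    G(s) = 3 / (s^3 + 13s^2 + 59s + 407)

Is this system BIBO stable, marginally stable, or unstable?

stable

The denominator s^3 + 13s^2 + 59s + 407 factors as (s^2 + 2s + 37)(s + 11), giving poles at s = -1 + 6j, -1 - 6j, -11.
Since all poles lie strictly in the left half-plane, the system is stable.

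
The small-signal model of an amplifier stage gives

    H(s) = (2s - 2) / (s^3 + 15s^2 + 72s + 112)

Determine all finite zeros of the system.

Set the numerator to zero: 2s - 2 = 0, i.e. 2·(s - 1) = 0.
So s = 1.

s = 1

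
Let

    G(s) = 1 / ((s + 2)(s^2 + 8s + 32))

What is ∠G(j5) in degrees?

At s = j5: numerator = 1, denominator = -186 + j115.
∠G = ∠num − ∠den = 0° − (148.27°) = -148.3°.

∠G(j5) ≈ -148.3°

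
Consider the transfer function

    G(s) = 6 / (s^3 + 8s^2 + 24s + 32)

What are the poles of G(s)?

The poles are the roots of the denominator s^3 + 8s^2 + 24s + 32 = 0.
Trying s = -4: the polynomial evaluates to 0, so (s + 4) is a factor.
Dividing out leaves s^2 + 4s + 8 = 0.
The quadratic formula then gives s = -2 ± 2j.

s = -2 + 2j, -2 - 2j, -4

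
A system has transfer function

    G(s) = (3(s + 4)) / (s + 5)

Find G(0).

G(0) = 12/5 ≈ 2.400

At s = 0 each factor (s + a) contributes a and each (s^2 + bs + c) contributes c.
G(0) = 3·(4) / ((5)) = 12/5 = 12/5.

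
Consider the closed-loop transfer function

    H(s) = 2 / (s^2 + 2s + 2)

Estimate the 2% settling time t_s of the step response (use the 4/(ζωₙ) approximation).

t_s ≈ 4 s

Comparing s^2 + 2s + 2 to s^2 + 2ζωₙs + ωₙ²: ωₙ = √2 ≈ 1.414 rad/s and ζ = 2/(2·√2) ≈ 0.7071.
ζωₙ = 2/2 = 1, so t_s ≈ 4/(ζωₙ) = 4/1 = 4 s.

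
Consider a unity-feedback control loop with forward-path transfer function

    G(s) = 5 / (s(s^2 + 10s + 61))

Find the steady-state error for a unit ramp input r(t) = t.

e_ss = 12.20

G(s) has one pole at the origin.
This is a Type 1 system. Kv = lim_{s→0} s·G(s) = 5/61.
e_ss = 1/Kv = 1/(5/61) = 61/5 ≈ 12.20.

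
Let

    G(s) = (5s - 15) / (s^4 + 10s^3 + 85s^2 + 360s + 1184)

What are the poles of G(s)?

The poles are the roots of the denominator s^4 + 10s^3 + 85s^2 + 360s + 1184 = 0.
No real roots exist; factor into two real quadratics: (s^2 + 2s + 37)(s^2 + 8s + 32) = 0.
Each quadratic gives a conjugate pair via the quadratic formula.

s = -1 ± 6j, -4 ± 4j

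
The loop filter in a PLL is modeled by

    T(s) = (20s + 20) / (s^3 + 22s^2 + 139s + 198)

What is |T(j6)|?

|T(j6)| ≈ 0.1419

Substitute s = j6: numerator = 20 + j120, denominator = -594 + j618.
|T(j6)| = |20 + j120| / |-594 + j618| = 121.66 / 857.18 ≈ 0.1419.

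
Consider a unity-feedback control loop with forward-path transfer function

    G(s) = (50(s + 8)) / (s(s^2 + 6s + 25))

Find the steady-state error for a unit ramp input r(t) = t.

e_ss = 0.06250

G(s) has one pole at the origin.
This is a Type 1 system. Kv = lim_{s→0} s·G(s) = 400/25 = 16.
e_ss = 1/Kv = 1/(16) = 1/16 ≈ 0.06250.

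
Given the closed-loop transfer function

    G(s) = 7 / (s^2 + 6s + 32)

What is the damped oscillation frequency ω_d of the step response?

ω_d ≈ 4.796 rad/s

Comparing s^2 + 6s + 32 to s^2 + 2ζωₙs + ωₙ²: ωₙ = √32 ≈ 5.657 rad/s and ζ = 6/(2·√32) ≈ 0.5303.
ζωₙ = 6/2 = 3, so ω_d = ωₙ√(1−ζ²) = √(ωₙ² − (ζωₙ)²) = √(32 − 3²) = √23 ≈ 4.796 rad/s.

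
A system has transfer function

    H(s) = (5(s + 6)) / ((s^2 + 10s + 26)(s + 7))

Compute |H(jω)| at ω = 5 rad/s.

Substitute s = j5: numerator = 30 + j25, denominator = -243 + j355.
|H(j5)| = |30 + j25| / |-243 + j355| = 39.051 / 430.20 ≈ 0.09077.

|H(j5)| ≈ 0.09077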